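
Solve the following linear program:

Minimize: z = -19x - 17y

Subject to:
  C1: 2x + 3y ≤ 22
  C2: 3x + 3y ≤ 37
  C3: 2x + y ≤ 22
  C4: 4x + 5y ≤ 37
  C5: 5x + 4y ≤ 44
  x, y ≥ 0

Evaluate the objective at each vertex of the feasible region:
  z(0, 0) = 0
  z(8.8, 0) = -167.2
  z(8, 1) = -169  ←
  z(0.5, 7) = -128.5
  z(0, 7.333) = -124.7
The minimum is at x = 8, y = 1.

x = 8, y = 1, z = -169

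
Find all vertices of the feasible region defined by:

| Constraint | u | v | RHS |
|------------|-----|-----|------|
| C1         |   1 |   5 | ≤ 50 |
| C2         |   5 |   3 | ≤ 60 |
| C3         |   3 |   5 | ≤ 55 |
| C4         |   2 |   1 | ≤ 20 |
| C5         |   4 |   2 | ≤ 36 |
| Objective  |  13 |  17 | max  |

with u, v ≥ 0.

(0, 0), (9, 0), (5, 8), (2.5, 9.5), (0, 10)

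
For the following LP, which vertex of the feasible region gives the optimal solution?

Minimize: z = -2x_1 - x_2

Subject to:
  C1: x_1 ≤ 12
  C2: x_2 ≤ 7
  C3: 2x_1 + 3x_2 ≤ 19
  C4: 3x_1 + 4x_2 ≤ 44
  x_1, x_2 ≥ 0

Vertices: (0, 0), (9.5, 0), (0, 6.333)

Evaluate the objective at each vertex of the feasible region:
  z(0, 0) = 0
  z(9.5, 0) = -19  ←
  z(0, 6.333) = -6.333
The minimum is at x_1 = 9.5, x_2 = 0.

(9.5, 0)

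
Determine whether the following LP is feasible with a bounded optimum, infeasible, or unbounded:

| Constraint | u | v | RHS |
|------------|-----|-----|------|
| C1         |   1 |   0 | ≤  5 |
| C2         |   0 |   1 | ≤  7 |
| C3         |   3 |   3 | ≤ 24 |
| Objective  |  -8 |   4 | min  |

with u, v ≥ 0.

Feasible with a bounded optimal solution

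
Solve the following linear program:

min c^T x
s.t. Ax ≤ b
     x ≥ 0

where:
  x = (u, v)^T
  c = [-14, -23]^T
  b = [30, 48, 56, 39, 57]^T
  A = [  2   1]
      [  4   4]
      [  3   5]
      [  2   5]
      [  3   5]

Evaluate the objective at each vertex of the feasible region:
  z(0, 0) = 0
  z(12, 0) = -168
  z(7, 5) = -213  ←
  z(0, 7.8) = -179.4
The minimum is at u = 7, v = 5.

u = 7, v = 5, z = -213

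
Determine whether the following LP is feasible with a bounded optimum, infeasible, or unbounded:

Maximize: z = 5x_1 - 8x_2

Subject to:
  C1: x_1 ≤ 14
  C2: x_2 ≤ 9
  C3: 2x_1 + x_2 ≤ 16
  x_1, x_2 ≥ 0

Feasible with a bounded optimal solution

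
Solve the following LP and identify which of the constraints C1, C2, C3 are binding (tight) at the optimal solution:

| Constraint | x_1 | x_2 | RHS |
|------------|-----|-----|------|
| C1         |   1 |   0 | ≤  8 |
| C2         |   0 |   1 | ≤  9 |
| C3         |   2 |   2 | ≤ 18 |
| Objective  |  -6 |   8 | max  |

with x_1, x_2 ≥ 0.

At x_1 = 0, x_2 = 9, compute slack b - a·x for each constraint:
  C1: 8 − 0 = 8  (slack)
  C2: 9 − 9 = 0  (binding)
  C3: 18 − 18 = 0  (binding)

Optimal: x_1 = 0, x_2 = 9
Binding: C2, C3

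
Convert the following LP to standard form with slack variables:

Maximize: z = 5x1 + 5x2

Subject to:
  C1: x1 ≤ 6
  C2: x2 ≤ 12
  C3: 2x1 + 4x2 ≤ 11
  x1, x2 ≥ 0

max z = 5x1 + 5x2

s.t.
  x1 + s1 = 6
  x2 + s2 = 12
  2x1 + 4x2 + s3 = 11
  x1, x2, s1, s2, s3 ≥ 0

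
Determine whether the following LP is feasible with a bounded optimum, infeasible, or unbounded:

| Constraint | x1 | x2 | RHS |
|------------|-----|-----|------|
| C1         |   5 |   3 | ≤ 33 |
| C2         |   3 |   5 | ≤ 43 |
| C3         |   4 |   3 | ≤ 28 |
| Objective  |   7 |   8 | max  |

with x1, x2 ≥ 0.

Feasible with a bounded optimal solution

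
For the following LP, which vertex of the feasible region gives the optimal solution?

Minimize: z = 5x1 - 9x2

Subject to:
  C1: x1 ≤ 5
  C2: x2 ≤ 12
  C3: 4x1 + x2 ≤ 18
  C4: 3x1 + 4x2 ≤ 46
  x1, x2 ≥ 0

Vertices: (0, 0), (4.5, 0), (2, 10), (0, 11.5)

Evaluate the objective at each vertex of the feasible region:
  z(0, 0) = 0
  z(4.5, 0) = 22.5
  z(2, 10) = -80
  z(0, 11.5) = -103.5  ←
The minimum is at x1 = 0, x2 = 11.5.

(0, 11.5)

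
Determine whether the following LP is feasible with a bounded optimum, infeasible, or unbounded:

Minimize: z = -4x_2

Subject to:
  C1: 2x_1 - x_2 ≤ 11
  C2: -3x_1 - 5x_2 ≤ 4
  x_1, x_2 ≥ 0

Unbounded (objective can decrease without bound)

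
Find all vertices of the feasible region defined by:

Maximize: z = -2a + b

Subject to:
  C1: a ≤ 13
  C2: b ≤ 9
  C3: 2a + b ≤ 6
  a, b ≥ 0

(0, 0), (3, 0), (0, 6)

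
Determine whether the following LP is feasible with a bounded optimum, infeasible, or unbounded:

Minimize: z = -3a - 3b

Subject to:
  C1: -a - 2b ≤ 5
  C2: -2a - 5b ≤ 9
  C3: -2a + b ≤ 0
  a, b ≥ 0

Unbounded (objective can decrease without bound)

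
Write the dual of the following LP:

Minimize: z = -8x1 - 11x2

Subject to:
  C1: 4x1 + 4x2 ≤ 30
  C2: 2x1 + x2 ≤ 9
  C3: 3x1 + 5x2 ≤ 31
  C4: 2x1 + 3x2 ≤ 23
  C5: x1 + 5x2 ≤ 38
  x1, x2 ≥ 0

Primal min cᵀx s.t. Ax ≤ b, x ≥ 0  →  Dual max −bᵀy s.t. Aᵀy ≥ −c, y ≥ 0.

Maximize: z = -30y1 - 9y2 - 31y3 - 23y4 - 38y5

Subject to:
  4y1 + 2y2 + 3y3 + 2y4 + y5 ≥ 8
  4y1 + y2 + 5y3 + 3y4 + 5y5 ≥ 11
  y1, y2, y3, y4, y5 ≥ 0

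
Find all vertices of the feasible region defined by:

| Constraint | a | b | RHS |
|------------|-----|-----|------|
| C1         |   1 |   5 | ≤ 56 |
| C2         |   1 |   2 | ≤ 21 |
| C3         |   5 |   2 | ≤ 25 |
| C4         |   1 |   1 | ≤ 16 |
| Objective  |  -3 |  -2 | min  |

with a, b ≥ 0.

(0, 0), (5, 0), (1, 10), (0, 10.5)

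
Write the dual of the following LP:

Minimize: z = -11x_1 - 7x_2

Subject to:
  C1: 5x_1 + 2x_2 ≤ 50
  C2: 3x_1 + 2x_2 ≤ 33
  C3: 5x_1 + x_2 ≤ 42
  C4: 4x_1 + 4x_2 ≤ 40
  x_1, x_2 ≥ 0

Primal min cᵀx s.t. Ax ≤ b, x ≥ 0  →  Dual max −bᵀy s.t. Aᵀy ≥ −c, y ≥ 0.

Maximize: z = -50y1 - 33y2 - 42y3 - 40y4

Subject to:
  5y1 + 3y2 + 5y3 + 4y4 ≥ 11
  2y1 + 2y2 + y3 + 4y4 ≥ 7
  y1, y2, y3, y4 ≥ 0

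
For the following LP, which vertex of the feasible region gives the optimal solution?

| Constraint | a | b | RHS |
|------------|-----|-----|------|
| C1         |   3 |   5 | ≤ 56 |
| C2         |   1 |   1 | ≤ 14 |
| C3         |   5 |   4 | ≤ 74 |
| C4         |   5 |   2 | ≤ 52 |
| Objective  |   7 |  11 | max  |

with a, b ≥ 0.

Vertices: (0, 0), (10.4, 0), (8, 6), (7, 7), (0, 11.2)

Evaluate the objective at each vertex of the feasible region:
  z(0, 0) = 0
  z(10.4, 0) = 72.8
  z(8, 6) = 122
  z(7, 7) = 126  ←
  z(0, 11.2) = 123.2
The maximum is at a = 7, b = 7.

(7, 7)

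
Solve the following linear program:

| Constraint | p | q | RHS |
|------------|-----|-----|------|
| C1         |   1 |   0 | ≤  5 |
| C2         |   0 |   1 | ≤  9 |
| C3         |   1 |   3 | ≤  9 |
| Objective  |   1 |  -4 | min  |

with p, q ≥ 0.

Evaluate the objective at each vertex of the feasible region:
  z(0, 0) = 0
  z(5, 0) = 5
  z(5, 1.333) = -0.3333
  z(0, 3) = -12  ←
The minimum is at p = 0, q = 3.

p = 0, q = 3, z = -12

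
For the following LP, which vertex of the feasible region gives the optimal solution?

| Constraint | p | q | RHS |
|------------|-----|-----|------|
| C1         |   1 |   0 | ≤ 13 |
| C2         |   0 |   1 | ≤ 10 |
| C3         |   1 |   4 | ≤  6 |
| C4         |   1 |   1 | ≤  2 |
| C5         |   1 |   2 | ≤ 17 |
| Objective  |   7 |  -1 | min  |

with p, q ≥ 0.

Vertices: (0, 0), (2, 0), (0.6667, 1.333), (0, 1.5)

Evaluate the objective at each vertex of the feasible region:
  z(0, 0) = 0
  z(2, 0) = 14
  z(0.6667, 1.333) = 3.333
  z(0, 1.5) = -1.5  ←
The minimum is at p = 0, q = 1.5.

(0, 1.5)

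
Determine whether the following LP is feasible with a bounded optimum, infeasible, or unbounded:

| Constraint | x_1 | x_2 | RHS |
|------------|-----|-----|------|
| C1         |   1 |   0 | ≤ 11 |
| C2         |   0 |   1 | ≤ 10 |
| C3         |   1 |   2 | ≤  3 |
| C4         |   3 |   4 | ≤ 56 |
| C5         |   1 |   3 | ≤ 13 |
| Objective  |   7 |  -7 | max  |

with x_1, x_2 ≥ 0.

Feasible with a bounded optimal solution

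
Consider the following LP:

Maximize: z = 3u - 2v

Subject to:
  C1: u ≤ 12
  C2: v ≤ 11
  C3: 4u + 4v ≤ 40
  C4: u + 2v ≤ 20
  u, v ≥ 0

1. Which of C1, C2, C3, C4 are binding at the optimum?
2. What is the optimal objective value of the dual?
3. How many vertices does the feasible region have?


1. C3
2. 30
3. 3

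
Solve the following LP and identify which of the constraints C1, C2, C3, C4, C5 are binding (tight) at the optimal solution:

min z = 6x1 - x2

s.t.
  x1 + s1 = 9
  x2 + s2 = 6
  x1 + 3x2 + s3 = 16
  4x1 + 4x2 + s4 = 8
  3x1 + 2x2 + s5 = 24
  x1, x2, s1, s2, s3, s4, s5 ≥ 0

At x1 = 0, x2 = 2, compute slack b - a·x for each constraint:
  C1: 9 − 0 = 9  (slack)
  C2: 6 − 2 = 4  (slack)
  C3: 16 − 6 = 10  (slack)
  C4: 8 − 8 = 0  (binding)
  C5: 24 − 4 = 20  (slack)

Optimal: x1 = 0, x2 = 2
Binding: C4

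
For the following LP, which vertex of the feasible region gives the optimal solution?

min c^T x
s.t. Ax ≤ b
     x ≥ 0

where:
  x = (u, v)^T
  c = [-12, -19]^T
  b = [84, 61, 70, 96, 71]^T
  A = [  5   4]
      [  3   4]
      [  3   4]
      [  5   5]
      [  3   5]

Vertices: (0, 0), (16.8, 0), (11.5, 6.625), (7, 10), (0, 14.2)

Evaluate the objective at each vertex of the feasible region:
  z(0, 0) = 0
  z(16.8, 0) = -201.6
  z(11.5, 6.625) = -263.9
  z(7, 10) = -274  ←
  z(0, 14.2) = -269.8
The minimum is at u = 7, v = 10.

(7, 10)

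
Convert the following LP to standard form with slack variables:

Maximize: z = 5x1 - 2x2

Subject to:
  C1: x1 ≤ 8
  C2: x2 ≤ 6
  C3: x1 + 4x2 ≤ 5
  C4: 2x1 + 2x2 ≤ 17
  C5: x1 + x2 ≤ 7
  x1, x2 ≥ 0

max z = 5x1 - 2x2

s.t.
  x1 + s1 = 8
  x2 + s2 = 6
  x1 + 4x2 + s3 = 5
  2x1 + 2x2 + s4 = 17
  x1 + x2 + s5 = 7
  x1, x2, s1, s2, s3, s4, s5 ≥ 0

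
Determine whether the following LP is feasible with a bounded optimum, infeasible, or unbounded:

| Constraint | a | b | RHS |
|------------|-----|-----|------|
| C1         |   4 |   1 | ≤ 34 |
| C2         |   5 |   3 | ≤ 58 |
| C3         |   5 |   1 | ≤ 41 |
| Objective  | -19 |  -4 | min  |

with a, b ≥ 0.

Feasible with a bounded optimal solution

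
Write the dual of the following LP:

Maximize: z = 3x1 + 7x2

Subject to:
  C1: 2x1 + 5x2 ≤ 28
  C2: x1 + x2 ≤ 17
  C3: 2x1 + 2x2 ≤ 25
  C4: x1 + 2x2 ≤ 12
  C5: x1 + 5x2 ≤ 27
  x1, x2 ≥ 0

Primal max cᵀx s.t. Ax ≤ b, x ≥ 0  →  Dual min bᵀy s.t. Aᵀy ≥ c, y ≥ 0.

Minimize: z = 28y1 + 17y2 + 25y3 + 12y4 + 27y5

Subject to:
  2y1 + y2 + 2y3 + y4 + y5 ≥ 3
  5y1 + y2 + 2y3 + 2y4 + 5y5 ≥ 7
  y1, y2, y3, y4, y5 ≥ 0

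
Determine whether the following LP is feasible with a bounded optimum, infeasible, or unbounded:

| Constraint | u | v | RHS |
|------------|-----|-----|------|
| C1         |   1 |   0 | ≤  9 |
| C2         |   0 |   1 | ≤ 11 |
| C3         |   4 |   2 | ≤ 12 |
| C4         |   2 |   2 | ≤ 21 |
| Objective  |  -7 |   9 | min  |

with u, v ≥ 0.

Feasible with a bounded optimal solution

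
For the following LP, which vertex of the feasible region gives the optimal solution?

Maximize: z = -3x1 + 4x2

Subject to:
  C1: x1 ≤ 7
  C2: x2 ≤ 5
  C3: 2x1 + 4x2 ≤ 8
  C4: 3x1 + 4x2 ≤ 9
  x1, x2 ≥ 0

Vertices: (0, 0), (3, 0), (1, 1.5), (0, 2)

Evaluate the objective at each vertex of the feasible region:
  z(0, 0) = 0
  z(3, 0) = -9
  z(1, 1.5) = 3
  z(0, 2) = 8  ←
The maximum is at x1 = 0, x2 = 2.

(0, 2)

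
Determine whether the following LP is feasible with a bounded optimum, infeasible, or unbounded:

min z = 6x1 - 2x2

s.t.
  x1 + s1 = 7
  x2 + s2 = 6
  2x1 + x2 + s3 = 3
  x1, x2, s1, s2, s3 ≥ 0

Feasible with a bounded optimal solution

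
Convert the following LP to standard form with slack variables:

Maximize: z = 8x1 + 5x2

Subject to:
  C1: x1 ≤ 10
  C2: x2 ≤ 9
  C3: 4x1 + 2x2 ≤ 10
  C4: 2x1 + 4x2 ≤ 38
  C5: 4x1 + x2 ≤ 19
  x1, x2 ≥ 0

max z = 8x1 + 5x2

s.t.
  x1 + s1 = 10
  x2 + s2 = 9
  4x1 + 2x2 + s3 = 10
  2x1 + 4x2 + s4 = 38
  4x1 + x2 + s5 = 19
  x1, x2, s1, s2, s3, s4, s5 ≥ 0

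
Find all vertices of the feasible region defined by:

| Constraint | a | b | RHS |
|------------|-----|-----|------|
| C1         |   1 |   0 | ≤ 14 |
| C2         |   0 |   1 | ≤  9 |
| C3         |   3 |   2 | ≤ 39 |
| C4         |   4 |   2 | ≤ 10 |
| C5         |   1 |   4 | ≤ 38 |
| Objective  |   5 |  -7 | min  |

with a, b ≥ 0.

(0, 0), (2.5, 0), (0, 5)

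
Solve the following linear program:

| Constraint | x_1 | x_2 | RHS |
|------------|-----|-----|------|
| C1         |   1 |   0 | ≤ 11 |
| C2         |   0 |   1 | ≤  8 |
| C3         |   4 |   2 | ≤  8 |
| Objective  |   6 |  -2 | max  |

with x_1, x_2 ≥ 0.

Evaluate the objective at each vertex of the feasible region:
  z(0, 0) = 0
  z(2, 0) = 12  ←
  z(0, 4) = -8
The maximum is at x_1 = 2, x_2 = 0.

x_1 = 2, x_2 = 0, z = 12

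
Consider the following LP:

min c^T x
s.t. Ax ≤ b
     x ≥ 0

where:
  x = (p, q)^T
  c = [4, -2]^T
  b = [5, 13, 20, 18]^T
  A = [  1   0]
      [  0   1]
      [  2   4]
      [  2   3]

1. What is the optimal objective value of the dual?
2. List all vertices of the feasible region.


1. -10
2. (0, 0), (5, 0), (5, 2.5), (0, 5)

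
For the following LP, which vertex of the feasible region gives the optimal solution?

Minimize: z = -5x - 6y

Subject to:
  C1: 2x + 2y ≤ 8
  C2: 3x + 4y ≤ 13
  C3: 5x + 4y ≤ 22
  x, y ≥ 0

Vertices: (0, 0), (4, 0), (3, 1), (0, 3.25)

Evaluate the objective at each vertex of the feasible region:
  z(0, 0) = 0
  z(4, 0) = -20
  z(3, 1) = -21  ←
  z(0, 3.25) = -19.5
The minimum is at x = 3, y = 1.

(3, 1)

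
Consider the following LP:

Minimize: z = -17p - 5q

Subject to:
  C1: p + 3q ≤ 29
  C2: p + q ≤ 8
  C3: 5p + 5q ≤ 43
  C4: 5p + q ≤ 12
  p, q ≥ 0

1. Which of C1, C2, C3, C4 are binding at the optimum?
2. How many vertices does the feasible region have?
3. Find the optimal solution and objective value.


1. C2, C4
2. 4
3. p = 1, q = 7, z = -52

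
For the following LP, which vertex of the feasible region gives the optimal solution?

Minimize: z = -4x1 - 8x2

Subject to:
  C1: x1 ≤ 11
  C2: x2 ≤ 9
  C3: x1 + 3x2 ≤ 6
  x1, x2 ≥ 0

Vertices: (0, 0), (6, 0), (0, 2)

Evaluate the objective at each vertex of the feasible region:
  z(0, 0) = 0
  z(6, 0) = -24  ←
  z(0, 2) = -16
The minimum is at x1 = 6, x2 = 0.

(6, 0)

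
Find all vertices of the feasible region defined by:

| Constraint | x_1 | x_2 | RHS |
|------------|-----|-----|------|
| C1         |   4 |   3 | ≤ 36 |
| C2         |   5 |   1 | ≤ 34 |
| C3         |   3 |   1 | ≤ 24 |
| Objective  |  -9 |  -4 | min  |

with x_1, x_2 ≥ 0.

(0, 0), (6.8, 0), (6, 4), (0, 12)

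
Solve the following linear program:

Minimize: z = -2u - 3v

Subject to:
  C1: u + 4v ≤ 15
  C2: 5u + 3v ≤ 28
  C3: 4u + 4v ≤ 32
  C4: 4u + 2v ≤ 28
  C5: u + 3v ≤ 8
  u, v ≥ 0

Evaluate the objective at each vertex of the feasible region:
  z(0, 0) = 0
  z(5.6, 0) = -11.2
  z(5, 1) = -13  ←
  z(0, 2.667) = -8
The minimum is at u = 5, v = 1.

u = 5, v = 1, z = -13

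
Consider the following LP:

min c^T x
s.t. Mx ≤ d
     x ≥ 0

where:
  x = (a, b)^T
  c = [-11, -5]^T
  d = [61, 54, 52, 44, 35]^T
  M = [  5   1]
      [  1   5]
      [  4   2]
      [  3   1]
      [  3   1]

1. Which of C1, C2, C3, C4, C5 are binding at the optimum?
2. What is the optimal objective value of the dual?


1. C3, C5
2. -139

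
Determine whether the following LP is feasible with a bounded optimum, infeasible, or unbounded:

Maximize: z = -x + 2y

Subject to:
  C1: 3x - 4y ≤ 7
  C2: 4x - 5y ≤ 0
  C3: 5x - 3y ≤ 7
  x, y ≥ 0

Unbounded (objective can increase without bound)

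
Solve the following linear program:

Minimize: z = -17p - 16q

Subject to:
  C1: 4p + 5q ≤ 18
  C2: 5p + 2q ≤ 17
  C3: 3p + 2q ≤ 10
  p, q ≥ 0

Evaluate the objective at each vertex of the feasible region:
  z(0, 0) = 0
  z(3.333, 0) = -56.67
  z(2, 2) = -66  ←
  z(0, 3.6) = -57.6
The minimum is at p = 2, q = 2.

p = 2, q = 2, z = -66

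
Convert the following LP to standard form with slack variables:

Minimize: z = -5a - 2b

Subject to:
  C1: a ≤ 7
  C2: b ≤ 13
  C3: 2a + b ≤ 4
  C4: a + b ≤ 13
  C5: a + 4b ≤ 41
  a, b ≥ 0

min z = -5a - 2b

s.t.
  a + s1 = 7
  b + s2 = 13
  2a + b + s3 = 4
  a + b + s4 = 13
  a + 4b + s5 = 41
  a, b, s1, s2, s3, s4, s5 ≥ 0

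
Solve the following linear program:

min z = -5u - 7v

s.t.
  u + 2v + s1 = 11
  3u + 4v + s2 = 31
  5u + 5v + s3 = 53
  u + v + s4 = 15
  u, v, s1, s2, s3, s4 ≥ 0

Evaluate the objective at each vertex of the feasible region:
  z(0, 0) = 0
  z(10.33, 0) = -51.67
  z(9, 1) = -52  ←
  z(0, 5.5) = -38.5
The minimum is at u = 9, v = 1.

u = 9, v = 1, z = -52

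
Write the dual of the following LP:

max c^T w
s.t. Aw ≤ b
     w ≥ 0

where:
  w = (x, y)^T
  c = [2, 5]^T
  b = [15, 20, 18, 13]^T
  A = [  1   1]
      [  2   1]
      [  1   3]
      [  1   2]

Primal max cᵀx s.t. Ax ≤ b, x ≥ 0  →  Dual min bᵀy s.t. Aᵀy ≥ c, y ≥ 0.

Minimize: z = 15y1 + 20y2 + 18y3 + 13y4

Subject to:
  y1 + 2y2 + y3 + y4 ≥ 2
  y1 + y2 + 3y3 + 2y4 ≥ 5
  y1, y2, y3, y4 ≥ 0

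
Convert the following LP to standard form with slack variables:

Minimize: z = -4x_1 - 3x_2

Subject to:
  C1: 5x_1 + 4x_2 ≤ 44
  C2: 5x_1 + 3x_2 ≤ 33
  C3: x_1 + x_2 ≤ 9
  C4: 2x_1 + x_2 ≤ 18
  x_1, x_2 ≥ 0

min z = -4x_1 - 3x_2

s.t.
  5x_1 + 4x_2 + s1 = 44
  5x_1 + 3x_2 + s2 = 33
  x_1 + x_2 + s3 = 9
  2x_1 + x_2 + s4 = 18
  x_1, x_2, s1, s2, s3, s4 ≥ 0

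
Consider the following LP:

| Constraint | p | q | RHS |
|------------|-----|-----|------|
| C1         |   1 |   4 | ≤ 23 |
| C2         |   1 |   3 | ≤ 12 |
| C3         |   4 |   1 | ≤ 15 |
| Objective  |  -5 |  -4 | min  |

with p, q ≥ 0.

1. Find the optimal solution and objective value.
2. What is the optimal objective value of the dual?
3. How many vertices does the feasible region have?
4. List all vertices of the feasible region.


1. p = 3, q = 3, z = -27
2. -27
3. 4
4. (0, 0), (3.75, 0), (3, 3), (0, 4)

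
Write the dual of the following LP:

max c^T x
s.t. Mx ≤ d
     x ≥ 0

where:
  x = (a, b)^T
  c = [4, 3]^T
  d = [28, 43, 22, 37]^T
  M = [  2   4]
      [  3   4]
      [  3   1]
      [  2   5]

Primal max cᵀx s.t. Ax ≤ b, x ≥ 0  →  Dual min bᵀy s.t. Aᵀy ≥ c, y ≥ 0.

Minimize: z = 28y1 + 43y2 + 22y3 + 37y4

Subject to:
  2y1 + 3y2 + 3y3 + 2y4 ≥ 4
  4y1 + 4y2 + y3 + 5y4 ≥ 3
  y1, y2, y3, y4 ≥ 0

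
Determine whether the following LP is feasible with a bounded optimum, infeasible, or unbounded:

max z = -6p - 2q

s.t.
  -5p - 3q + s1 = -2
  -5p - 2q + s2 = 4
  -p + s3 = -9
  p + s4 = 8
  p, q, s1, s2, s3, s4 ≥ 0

Infeasible (no feasible solution exists)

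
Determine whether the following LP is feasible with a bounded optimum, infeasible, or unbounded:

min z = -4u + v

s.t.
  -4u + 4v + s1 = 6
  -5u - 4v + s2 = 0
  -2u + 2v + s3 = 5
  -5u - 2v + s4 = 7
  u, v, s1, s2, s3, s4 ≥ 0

Unbounded (objective can decrease without bound)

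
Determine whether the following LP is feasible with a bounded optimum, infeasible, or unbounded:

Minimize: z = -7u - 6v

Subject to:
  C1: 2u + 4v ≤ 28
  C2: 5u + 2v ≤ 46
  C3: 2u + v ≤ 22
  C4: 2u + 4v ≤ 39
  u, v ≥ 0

Feasible with a bounded optimal solution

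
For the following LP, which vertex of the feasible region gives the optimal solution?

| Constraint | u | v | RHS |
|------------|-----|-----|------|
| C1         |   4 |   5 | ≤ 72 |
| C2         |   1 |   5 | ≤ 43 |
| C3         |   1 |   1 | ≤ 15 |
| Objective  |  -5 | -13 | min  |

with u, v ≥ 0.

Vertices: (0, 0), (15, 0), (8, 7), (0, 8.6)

Evaluate the objective at each vertex of the feasible region:
  z(0, 0) = 0
  z(15, 0) = -75
  z(8, 7) = -131  ←
  z(0, 8.6) = -111.8
The minimum is at u = 8, v = 7.

(8, 7)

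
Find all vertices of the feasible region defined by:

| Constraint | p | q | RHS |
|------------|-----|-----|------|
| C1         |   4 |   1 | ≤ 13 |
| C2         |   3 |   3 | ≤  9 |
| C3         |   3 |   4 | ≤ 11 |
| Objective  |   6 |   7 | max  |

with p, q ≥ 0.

(0, 0), (3, 0), (1, 2), (0, 2.75)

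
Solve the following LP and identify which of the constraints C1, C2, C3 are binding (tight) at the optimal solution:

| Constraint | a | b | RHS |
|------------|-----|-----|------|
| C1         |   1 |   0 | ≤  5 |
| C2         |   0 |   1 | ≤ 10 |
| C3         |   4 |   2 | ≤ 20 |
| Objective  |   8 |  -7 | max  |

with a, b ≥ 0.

At a = 5, b = 0, compute slack b - a·x for each constraint:
  C1: 5 − 5 = 0  (binding)
  C2: 10 − 0 = 10  (slack)
  C3: 20 − 20 = 0  (binding)

Optimal: a = 5, b = 0
Binding: C1, C3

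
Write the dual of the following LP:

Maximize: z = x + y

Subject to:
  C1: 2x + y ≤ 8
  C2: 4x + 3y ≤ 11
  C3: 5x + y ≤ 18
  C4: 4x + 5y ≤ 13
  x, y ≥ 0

Primal max cᵀx s.t. Ax ≤ b, x ≥ 0  →  Dual min bᵀy s.t. Aᵀy ≥ c, y ≥ 0.

Minimize: z = 8y1 + 11y2 + 18y3 + 13y4

Subject to:
  2y1 + 4y2 + 5y3 + 4y4 ≥ 1
  y1 + 3y2 + y3 + 5y4 ≥ 1
  y1, y2, y3, y4 ≥ 0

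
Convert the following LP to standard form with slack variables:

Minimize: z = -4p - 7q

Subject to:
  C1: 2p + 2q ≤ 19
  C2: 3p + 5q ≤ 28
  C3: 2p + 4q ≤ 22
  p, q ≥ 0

min z = -4p - 7q

s.t.
  2p + 2q + s1 = 19
  3p + 5q + s2 = 28
  2p + 4q + s3 = 22
  p, q, s1, s2, s3 ≥ 0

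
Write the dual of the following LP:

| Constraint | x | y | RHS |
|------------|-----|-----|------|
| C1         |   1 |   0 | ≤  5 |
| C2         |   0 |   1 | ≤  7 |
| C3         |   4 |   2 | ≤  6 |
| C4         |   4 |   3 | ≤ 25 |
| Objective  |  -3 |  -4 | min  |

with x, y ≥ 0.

Primal min cᵀx s.t. Ax ≤ b, x ≥ 0  →  Dual max −bᵀy s.t. Aᵀy ≥ −c, y ≥ 0.

Maximize: z = -5y1 - 7y2 - 6y3 - 25y4

Subject to:
  y1 + 4y3 + 4y4 ≥ 3
  y2 + 2y3 + 3y4 ≥ 4
  y1, y2, y3, y4 ≥ 0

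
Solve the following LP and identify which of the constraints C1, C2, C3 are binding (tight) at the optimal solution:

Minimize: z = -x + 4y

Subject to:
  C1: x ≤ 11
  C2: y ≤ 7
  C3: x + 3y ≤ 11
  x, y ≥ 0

At x = 11, y = 0, compute slack b - a·x for each constraint:
  C1: 11 − 11 = 0  (binding)
  C2: 7 − 0 = 7  (slack)
  C3: 11 − 11 = 0  (binding)

Optimal: x = 11, y = 0
Binding: C1, C3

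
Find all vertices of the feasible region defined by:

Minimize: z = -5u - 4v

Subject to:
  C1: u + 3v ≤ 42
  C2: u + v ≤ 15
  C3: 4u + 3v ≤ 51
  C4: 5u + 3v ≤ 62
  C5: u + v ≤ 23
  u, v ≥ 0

(0, 0), (12.4, 0), (11, 2.333), (6, 9), (1.5, 13.5), (0, 14)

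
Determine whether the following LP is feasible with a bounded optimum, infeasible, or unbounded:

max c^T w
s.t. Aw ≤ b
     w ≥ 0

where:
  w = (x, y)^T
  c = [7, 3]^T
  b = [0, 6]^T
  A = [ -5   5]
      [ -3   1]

Unbounded (objective can increase without bound)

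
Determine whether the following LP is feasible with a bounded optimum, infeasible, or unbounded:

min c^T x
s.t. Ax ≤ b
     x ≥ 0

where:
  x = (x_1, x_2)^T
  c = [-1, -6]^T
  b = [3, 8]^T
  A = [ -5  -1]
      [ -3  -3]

Unbounded (objective can decrease without bound)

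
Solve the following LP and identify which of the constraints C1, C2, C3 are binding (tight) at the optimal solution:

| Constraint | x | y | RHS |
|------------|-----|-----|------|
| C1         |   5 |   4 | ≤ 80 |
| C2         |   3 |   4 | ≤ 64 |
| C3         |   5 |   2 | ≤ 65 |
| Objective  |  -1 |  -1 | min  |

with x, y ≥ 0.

At x = 8, y = 10, compute slack b - a·x for each constraint:
  C1: 80 − 80 = 0  (binding)
  C2: 64 − 64 = 0  (binding)
  C3: 65 − 60 = 5  (slack)

Optimal: x = 8, y = 10
Binding: C1, C2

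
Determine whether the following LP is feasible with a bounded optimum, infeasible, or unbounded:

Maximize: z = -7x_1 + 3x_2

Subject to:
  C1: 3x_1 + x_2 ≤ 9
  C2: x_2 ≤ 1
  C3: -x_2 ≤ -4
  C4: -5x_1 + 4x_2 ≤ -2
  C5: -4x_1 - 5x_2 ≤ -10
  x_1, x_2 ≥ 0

Infeasible (no feasible solution exists)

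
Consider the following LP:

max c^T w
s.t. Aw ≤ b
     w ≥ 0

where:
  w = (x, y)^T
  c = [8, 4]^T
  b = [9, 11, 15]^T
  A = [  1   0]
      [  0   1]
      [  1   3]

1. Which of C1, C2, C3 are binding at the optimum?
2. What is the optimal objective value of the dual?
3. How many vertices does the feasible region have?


1. C1, C3
2. 80
3. 4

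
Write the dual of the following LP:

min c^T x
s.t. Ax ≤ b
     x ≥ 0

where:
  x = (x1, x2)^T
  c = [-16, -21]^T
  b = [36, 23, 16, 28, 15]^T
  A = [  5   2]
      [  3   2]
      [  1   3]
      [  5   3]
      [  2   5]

Primal min cᵀx s.t. Ax ≤ b, x ≥ 0  →  Dual max −bᵀy s.t. Aᵀy ≥ −c, y ≥ 0.

Maximize: z = -36y1 - 23y2 - 16y3 - 28y4 - 15y5

Subject to:
  5y1 + 3y2 + y3 + 5y4 + 2y5 ≥ 16
  2y1 + 2y2 + 3y3 + 3y4 + 5y5 ≥ 21
  y1, y2, y3, y4, y5 ≥ 0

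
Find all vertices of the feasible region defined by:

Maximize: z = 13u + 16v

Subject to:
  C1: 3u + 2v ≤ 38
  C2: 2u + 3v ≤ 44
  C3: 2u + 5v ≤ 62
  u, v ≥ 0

(0, 0), (12.67, 0), (6, 10), (0, 12.4)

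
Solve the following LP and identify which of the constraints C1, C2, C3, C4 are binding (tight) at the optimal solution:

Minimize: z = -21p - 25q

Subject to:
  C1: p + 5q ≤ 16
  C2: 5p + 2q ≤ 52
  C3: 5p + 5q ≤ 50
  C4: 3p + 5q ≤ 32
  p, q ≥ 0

At p = 9, q = 1, compute slack b - a·x for each constraint:
  C1: 16 − 14 = 2  (slack)
  C2: 52 − 47 = 5  (slack)
  C3: 50 − 50 = 0  (binding)
  C4: 32 − 32 = 0  (binding)

Optimal: p = 9, q = 1
Binding: C3, C4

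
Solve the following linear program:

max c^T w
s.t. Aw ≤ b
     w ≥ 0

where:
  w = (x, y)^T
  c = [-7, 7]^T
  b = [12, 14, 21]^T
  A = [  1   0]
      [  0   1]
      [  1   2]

Evaluate the objective at each vertex of the feasible region:
  z(0, 0) = 0
  z(12, 0) = -84
  z(12, 4.5) = -52.5
  z(0, 10.5) = 73.5  ←
The maximum is at x = 0, y = 10.5.

x = 0, y = 10.5, z = 73.5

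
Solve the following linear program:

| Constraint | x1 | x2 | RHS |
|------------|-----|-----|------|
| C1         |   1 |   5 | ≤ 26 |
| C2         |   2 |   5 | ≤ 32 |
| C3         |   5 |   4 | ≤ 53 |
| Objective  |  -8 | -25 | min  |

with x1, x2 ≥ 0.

Evaluate the objective at each vertex of the feasible region:
  z(0, 0) = 0
  z(10.6, 0) = -84.8
  z(8.059, 3.176) = -143.9
  z(6, 4) = -148  ←
  z(0, 5.2) = -130
The minimum is at x1 = 6, x2 = 4.

x1 = 6, x2 = 4, z = -148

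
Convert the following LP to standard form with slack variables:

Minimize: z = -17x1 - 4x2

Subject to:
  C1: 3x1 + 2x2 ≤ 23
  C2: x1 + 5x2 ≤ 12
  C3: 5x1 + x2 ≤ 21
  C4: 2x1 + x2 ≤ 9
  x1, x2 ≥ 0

min z = -17x1 - 4x2

s.t.
  3x1 + 2x2 + s1 = 23
  x1 + 5x2 + s2 = 12
  5x1 + x2 + s3 = 21
  2x1 + x2 + s4 = 9
  x1, x2, s1, s2, s3, s4 ≥ 0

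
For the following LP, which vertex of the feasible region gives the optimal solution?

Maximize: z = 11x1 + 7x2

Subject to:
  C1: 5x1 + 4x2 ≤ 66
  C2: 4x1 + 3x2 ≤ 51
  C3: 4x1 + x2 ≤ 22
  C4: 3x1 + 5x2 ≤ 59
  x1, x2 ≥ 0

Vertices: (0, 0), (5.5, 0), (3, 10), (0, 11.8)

Evaluate the objective at each vertex of the feasible region:
  z(0, 0) = 0
  z(5.5, 0) = 60.5
  z(3, 10) = 103  ←
  z(0, 11.8) = 82.6
The maximum is at x1 = 3, x2 = 10.

(3, 10)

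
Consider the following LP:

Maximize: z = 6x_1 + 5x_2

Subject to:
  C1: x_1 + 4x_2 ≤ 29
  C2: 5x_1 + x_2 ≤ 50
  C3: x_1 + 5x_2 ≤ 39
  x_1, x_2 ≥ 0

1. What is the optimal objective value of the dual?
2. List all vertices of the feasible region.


1. 79
2. (0, 0), (10, 0), (9, 5), (0, 7.25)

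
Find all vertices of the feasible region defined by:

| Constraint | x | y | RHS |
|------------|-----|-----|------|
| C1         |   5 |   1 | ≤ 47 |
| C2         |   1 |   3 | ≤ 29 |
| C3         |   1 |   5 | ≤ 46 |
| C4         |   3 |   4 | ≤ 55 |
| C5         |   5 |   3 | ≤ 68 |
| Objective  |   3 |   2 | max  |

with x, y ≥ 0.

(0, 0), (9.4, 0), (8, 7), (3.5, 8.5), (0, 9.2)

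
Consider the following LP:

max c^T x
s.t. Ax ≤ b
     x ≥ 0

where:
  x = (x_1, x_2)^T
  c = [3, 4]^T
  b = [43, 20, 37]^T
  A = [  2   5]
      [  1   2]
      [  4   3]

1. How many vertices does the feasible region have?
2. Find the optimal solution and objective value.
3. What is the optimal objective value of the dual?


1. 4
2. x_1 = 4, x_2 = 7, z = 40
3. 40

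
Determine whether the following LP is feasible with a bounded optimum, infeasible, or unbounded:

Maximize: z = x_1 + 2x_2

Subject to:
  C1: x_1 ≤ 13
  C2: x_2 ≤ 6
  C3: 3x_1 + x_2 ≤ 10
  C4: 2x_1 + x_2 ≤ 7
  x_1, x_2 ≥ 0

Feasible with a bounded optimal solution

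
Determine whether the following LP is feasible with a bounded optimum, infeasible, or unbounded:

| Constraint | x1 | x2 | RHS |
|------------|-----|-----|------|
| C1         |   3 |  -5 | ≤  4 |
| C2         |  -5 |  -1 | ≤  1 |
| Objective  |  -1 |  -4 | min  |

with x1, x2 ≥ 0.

Unbounded (objective can decrease without bound)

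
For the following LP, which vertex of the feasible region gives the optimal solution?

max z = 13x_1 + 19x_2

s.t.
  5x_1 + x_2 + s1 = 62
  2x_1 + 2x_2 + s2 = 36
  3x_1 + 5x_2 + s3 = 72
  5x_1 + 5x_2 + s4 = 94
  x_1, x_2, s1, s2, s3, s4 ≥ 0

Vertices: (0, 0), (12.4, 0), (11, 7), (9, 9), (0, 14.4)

Evaluate the objective at each vertex of the feasible region:
  z(0, 0) = 0
  z(12.4, 0) = 161.2
  z(11, 7) = 276
  z(9, 9) = 288  ←
  z(0, 14.4) = 273.6
The maximum is at x_1 = 9, x_2 = 9.

(9, 9)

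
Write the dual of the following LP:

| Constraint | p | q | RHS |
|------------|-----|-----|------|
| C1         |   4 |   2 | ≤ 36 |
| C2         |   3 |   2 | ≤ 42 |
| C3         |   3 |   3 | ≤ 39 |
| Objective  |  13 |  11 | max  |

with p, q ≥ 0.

Primal max cᵀx s.t. Ax ≤ b, x ≥ 0  →  Dual min bᵀy s.t. Aᵀy ≥ c, y ≥ 0.

Minimize: z = 36y1 + 42y2 + 39y3

Subject to:
  4y1 + 3y2 + 3y3 ≥ 13
  2y1 + 2y2 + 3y3 ≥ 11
  y1, y2, y3 ≥ 0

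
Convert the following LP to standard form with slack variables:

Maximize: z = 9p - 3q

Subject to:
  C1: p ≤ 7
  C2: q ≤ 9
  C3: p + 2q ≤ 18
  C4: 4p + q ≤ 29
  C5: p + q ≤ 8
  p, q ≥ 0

max z = 9p - 3q

s.t.
  p + s1 = 7
  q + s2 = 9
  p + 2q + s3 = 18
  4p + q + s4 = 29
  p + q + s5 = 8
  p, q, s1, s2, s3, s4, s5 ≥ 0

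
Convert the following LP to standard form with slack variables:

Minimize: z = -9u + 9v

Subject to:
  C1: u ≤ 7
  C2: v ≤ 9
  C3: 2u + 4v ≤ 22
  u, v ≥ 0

min z = -9u + 9v

s.t.
  u + s1 = 7
  v + s2 = 9
  2u + 4v + s3 = 22
  u, v, s1, s2, s3 ≥ 0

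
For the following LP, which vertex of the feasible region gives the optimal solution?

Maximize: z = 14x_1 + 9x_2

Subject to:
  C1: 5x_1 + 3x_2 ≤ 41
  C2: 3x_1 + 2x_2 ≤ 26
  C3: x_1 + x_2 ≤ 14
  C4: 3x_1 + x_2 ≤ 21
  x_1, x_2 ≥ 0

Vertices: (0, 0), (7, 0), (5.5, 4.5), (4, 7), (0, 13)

Evaluate the objective at each vertex of the feasible region:
  z(0, 0) = 0
  z(7, 0) = 98
  z(5.5, 4.5) = 117.5
  z(4, 7) = 119  ←
  z(0, 13) = 117
The maximum is at x_1 = 4, x_2 = 7.

(4, 7)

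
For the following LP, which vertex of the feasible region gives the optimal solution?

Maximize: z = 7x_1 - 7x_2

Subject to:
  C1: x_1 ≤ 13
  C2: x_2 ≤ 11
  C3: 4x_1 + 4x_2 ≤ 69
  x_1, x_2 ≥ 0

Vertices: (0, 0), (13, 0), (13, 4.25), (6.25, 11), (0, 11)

Evaluate the objective at each vertex of the feasible region:
  z(0, 0) = 0
  z(13, 0) = 91  ←
  z(13, 4.25) = 61.25
  z(6.25, 11) = -33.25
  z(0, 11) = -77
The maximum is at x_1 = 13, x_2 = 0.

(13, 0)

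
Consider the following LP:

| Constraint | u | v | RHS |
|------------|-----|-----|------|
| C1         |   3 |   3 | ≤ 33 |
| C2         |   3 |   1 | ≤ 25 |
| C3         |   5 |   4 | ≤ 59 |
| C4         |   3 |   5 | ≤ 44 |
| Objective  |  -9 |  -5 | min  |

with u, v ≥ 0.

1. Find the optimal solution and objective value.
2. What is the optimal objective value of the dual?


1. u = 7, v = 4, z = -83
2. -83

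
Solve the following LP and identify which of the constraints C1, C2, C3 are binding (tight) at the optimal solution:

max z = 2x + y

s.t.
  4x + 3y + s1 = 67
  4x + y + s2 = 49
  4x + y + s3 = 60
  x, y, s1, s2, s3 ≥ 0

At x = 10, y = 9, compute slack b - a·x for each constraint:
  C1: 67 − 67 = 0  (binding)
  C2: 49 − 49 = 0  (binding)
  C3: 60 − 49 = 11  (slack)

Optimal: x = 10, y = 9
Binding: C1, C2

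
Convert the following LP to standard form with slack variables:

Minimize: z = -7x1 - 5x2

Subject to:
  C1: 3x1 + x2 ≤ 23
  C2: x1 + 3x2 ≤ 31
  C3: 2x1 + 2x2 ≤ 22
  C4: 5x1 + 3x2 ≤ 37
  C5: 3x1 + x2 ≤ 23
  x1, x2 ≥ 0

min z = -7x1 - 5x2

s.t.
  3x1 + x2 + s1 = 23
  x1 + 3x2 + s2 = 31
  2x1 + 2x2 + s3 = 22
  5x1 + 3x2 + s4 = 37
  3x1 + x2 + s5 = 23
  x1, x2, s1, s2, s3, s4, s5 ≥ 0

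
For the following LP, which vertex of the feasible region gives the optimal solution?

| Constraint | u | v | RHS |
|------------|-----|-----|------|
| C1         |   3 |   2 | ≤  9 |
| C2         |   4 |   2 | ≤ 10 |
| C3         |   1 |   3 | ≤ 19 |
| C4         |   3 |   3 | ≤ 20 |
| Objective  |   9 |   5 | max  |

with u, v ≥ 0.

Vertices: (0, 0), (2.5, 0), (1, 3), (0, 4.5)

Evaluate the objective at each vertex of the feasible region:
  z(0, 0) = 0
  z(2.5, 0) = 22.5
  z(1, 3) = 24  ←
  z(0, 4.5) = 22.5
The maximum is at u = 1, v = 3.

(1, 3)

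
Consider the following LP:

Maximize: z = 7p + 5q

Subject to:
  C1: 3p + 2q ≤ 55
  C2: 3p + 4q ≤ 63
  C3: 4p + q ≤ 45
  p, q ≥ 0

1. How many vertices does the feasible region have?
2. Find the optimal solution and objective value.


1. 4
2. p = 9, q = 9, z = 108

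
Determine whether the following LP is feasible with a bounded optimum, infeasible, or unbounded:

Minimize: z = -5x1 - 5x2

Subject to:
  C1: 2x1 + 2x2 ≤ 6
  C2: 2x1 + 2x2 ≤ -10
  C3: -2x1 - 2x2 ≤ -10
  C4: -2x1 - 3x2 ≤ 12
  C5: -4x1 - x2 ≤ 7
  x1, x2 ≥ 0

Infeasible (no feasible solution exists)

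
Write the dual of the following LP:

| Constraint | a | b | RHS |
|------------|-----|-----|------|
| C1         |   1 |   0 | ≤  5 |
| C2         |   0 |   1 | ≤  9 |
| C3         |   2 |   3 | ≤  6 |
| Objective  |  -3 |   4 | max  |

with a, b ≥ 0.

Primal max cᵀx s.t. Ax ≤ b, x ≥ 0  →  Dual min bᵀy s.t. Aᵀy ≥ c, y ≥ 0.

Minimize: z = 5y1 + 9y2 + 6y3

Subject to:
  y1 + 2y3 ≥ -3
  y2 + 3y3 ≥ 4
  y1, y2, y3 ≥ 0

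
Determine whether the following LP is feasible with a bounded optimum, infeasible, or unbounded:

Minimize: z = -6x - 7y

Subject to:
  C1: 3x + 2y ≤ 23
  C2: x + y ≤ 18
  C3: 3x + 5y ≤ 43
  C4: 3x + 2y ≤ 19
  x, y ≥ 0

Feasible with a bounded optimal solution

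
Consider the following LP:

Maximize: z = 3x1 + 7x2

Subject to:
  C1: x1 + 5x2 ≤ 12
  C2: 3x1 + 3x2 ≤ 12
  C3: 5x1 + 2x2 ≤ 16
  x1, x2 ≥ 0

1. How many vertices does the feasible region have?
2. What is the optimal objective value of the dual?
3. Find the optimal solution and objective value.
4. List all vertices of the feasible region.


1. 5
2. 20
3. x1 = 2, x2 = 2, z = 20
4. (0, 0), (3.2, 0), (2.667, 1.333), (2, 2), (0, 2.4)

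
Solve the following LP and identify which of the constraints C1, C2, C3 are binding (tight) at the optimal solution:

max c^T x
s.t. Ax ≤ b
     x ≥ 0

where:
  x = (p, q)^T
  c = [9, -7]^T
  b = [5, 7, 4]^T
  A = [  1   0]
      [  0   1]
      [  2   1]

At p = 2, q = 0, compute slack b - a·x for each constraint:
  C1: 5 − 2 = 3  (slack)
  C2: 7 − 0 = 7  (slack)
  C3: 4 − 4 = 0  (binding)

Optimal: p = 2, q = 0
Binding: C3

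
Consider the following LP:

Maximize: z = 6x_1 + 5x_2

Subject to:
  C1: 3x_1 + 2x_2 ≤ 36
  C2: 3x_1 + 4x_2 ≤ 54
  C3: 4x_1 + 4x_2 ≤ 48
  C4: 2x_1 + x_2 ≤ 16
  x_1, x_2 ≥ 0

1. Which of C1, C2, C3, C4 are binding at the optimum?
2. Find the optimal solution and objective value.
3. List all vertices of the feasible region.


1. C3, C4
2. x_1 = 4, x_2 = 8, z = 64
3. (0, 0), (8, 0), (4, 8), (0, 12)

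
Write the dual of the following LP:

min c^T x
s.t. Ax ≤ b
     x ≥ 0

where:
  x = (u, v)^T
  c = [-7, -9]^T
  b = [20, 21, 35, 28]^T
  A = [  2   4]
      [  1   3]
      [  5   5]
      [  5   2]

Primal min cᵀx s.t. Ax ≤ b, x ≥ 0  →  Dual max −bᵀy s.t. Aᵀy ≥ −c, y ≥ 0.

Maximize: z = -20y1 - 21y2 - 35y3 - 28y4

Subject to:
  2y1 + y2 + 5y3 + 5y4 ≥ 7
  4y1 + 3y2 + 5y3 + 2y4 ≥ 9
  y1, y2, y3, y4 ≥ 0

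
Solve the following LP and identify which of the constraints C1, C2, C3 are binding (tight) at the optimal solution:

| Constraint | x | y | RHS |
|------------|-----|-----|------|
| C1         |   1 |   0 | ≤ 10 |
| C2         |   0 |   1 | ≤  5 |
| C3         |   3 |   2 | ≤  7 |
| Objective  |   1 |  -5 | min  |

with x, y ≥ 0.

At x = 0, y = 3.5, compute slack b - a·x for each constraint:
  C1: 10 − 0 = 10  (slack)
  C2: 5 − 3.5 = 1.5  (slack)
  C3: 7 − 7 = 0  (binding)

Optimal: x = 0, y = 3.5
Binding: C3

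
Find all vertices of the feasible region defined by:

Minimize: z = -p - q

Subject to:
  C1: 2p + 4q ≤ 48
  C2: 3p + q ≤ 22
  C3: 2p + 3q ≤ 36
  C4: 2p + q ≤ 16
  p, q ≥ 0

(0, 0), (7.333, 0), (6, 4), (3, 10), (0, 12)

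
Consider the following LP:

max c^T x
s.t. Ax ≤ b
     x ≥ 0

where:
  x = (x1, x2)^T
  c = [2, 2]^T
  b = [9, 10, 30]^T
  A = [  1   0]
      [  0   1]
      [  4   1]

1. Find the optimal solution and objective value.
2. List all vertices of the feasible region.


1. x1 = 5, x2 = 10, z = 30
2. (0, 0), (7.5, 0), (5, 10), (0, 10)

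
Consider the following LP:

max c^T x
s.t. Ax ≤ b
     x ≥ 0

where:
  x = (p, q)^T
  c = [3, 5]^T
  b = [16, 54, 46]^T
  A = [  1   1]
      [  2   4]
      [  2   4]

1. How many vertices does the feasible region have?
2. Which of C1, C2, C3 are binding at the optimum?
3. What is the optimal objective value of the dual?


1. 4
2. C1, C3
3. 62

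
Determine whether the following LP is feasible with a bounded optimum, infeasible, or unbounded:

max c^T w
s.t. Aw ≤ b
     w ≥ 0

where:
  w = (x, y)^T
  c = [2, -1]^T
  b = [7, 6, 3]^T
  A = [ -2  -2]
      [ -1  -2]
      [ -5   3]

Unbounded (objective can increase without bound)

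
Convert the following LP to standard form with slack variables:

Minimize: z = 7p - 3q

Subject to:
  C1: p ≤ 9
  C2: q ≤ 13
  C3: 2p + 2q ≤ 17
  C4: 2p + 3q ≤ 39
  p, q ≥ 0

min z = 7p - 3q

s.t.
  p + s1 = 9
  q + s2 = 13
  2p + 2q + s3 = 17
  2p + 3q + s4 = 39
  p, q, s1, s2, s3, s4 ≥ 0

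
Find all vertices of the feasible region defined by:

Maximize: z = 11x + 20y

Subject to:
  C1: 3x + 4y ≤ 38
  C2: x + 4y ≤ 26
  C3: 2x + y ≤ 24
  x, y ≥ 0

(0, 0), (12, 0), (11.6, 0.8), (6, 5), (0, 6.5)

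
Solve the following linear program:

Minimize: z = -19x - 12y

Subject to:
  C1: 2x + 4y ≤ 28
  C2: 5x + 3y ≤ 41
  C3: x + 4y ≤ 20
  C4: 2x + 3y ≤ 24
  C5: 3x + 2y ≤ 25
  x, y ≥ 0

Evaluate the objective at each vertex of the feasible region:
  z(0, 0) = 0
  z(8.2, 0) = -155.8
  z(7, 2) = -157  ←
  z(6, 3.5) = -156
  z(0, 5) = -60
The minimum is at x = 7, y = 2.

x = 7, y = 2, z = -157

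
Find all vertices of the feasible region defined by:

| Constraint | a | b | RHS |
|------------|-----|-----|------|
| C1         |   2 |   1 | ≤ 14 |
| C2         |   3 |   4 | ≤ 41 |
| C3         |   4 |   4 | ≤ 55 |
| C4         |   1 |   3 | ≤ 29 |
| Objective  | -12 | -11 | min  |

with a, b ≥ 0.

(0, 0), (7, 0), (3, 8), (1.4, 9.2), (0, 9.667)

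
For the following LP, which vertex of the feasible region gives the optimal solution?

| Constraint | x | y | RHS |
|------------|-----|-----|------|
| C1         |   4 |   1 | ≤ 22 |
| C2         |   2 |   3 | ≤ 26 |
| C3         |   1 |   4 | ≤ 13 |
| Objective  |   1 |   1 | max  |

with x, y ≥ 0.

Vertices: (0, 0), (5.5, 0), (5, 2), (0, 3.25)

Evaluate the objective at each vertex of the feasible region:
  z(0, 0) = 0
  z(5.5, 0) = 5.5
  z(5, 2) = 7  ←
  z(0, 3.25) = 3.25
The maximum is at x = 5, y = 2.

(5, 2)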